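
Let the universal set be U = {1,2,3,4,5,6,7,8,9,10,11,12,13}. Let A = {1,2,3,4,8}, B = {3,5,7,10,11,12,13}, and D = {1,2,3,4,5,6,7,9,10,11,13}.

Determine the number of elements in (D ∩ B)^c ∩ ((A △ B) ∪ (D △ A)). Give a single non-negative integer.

D ∩ B = {3,5,7,10,11,13}
(D ∩ B)^c = {1,2,4,6,8,9,12}
A △ B = {1,2,4,5,7,8,10,11,12,13}
D △ A = {5,6,7,8,9,10,11,13}
(A △ B) ∪ (D △ A) = {1,2,4,5,6,7,8,9,10,11,12,13}
(D ∩ B)^c ∩ ((A △ B) ∪ (D △ A)) = {1,2,4,6,8,9,12}
|(D ∩ B)^c ∩ ((A △ B) ∪ (D △ A))| = 7

7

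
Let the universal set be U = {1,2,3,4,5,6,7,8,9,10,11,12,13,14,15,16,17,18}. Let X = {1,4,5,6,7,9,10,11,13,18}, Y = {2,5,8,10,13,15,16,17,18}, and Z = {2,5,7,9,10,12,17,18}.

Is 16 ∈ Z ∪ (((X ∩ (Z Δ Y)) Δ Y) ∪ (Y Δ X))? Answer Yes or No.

Yes

16 ∉ Z and 16 ∈ Y, so 16 ∈ Z Δ Y
16 ∉ X and 16 ∈ (Z Δ Y), so 16 ∉ X ∩ (Z Δ Y)
16 ∉ (X ∩ (Z Δ Y)) and 16 ∈ Y, so 16 ∈ (X ∩ (Z Δ Y)) Δ Y
16 ∈ Y and 16 ∉ X, so 16 ∈ Y Δ X
16 ∈ ((X ∩ (Z Δ Y)) Δ Y) and 16 ∈ (Y Δ X), so 16 ∈ ((X ∩ (Z Δ Y)) Δ Y) ∪ (Y Δ X)
16 ∉ Z and 16 ∈ (((X ∩ (Z Δ Y)) Δ Y) ∪ (Y Δ X)), so 16 ∈ Z ∪ (((X ∩ (Z Δ Y)) Δ Y) ∪ (Y Δ X))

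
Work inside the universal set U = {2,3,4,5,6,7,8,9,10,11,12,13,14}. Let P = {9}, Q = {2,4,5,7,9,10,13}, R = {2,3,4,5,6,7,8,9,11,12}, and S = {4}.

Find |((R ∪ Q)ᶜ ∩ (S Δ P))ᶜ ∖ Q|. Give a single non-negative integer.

R ∪ Q = {2,3,4,5,6,7,8,9,10,11,12,13}
(R ∪ Q)ᶜ = {14}
S Δ P = {4,9}
(R ∪ Q)ᶜ ∩ (S Δ P) = {}
((R ∪ Q)ᶜ ∩ (S Δ P))ᶜ = {2,3,4,5,6,7,8,9,10,11,12,13,14}
((R ∪ Q)ᶜ ∩ (S Δ P))ᶜ ∖ Q = {3,6,8,11,12,14}
|((R ∪ Q)ᶜ ∩ (S Δ P))ᶜ ∖ Q| = 6

6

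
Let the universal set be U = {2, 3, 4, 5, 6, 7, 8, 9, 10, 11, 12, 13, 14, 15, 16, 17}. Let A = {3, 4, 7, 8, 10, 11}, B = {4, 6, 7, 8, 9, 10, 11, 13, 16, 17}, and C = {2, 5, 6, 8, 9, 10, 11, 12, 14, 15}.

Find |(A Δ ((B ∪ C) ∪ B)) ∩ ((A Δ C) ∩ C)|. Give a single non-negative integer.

7

B ∪ C = {2, 4, 5, 6, 7, 8, 9, 10, 11, 12, 13, 14, 15, 16, 17}
(B ∪ C) ∪ B = {2, 4, 5, 6, 7, 8, 9, 10, 11, 12, 13, 14, 15, 16, 17}
A Δ ((B ∪ C) ∪ B) = {2, 3, 5, 6, 9, 12, 13, 14, 15, 16, 17}
A Δ C = {2, 3, 4, 5, 6, 7, 9, 12, 14, 15}
(A Δ C) ∩ C = {2, 5, 6, 9, 12, 14, 15}
(A Δ ((B ∪ C) ∪ B)) ∩ ((A Δ C) ∩ C) = {2, 5, 6, 9, 12, 14, 15}
|(A Δ ((B ∪ C) ∪ B)) ∩ ((A Δ C) ∩ C)| = 7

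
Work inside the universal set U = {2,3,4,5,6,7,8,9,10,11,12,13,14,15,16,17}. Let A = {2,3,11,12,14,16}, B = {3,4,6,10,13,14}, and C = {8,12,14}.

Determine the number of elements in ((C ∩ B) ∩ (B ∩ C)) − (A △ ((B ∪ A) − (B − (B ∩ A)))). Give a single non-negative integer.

C ∩ B = {14}
B ∩ C = {14}
(C ∩ B) ∩ (B ∩ C) = {14}
B ∪ A = {2,3,4,6,10,11,12,13,14,16}
B ∩ A = {3,14}
B − (B ∩ A) = {4,6,10,13}
(B ∪ A) − (B − (B ∩ A)) = {2,3,11,12,14,16}
A △ ((B ∪ A) − (B − (B ∩ A))) = {}
((C ∩ B) ∩ (B ∩ C)) − (A △ ((B ∪ A) − (B − (B ∩ A)))) = {14}
|((C ∩ B) ∩ (B ∩ C)) − (A △ ((B ∪ A) − (B − (B ∩ A))))| = 1

1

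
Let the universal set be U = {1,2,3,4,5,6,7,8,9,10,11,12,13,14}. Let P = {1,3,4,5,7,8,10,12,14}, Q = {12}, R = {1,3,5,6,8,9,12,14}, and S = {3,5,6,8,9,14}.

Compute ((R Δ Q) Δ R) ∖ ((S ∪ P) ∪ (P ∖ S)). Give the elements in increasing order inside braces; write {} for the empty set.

R Δ Q = {1,3,5,6,8,9,14}
(R Δ Q) Δ R = {12}
S ∪ P = {1,3,4,5,6,7,8,9,10,12,14}
P ∖ S = {1,4,7,10,12}
(S ∪ P) ∪ (P ∖ S) = {1,3,4,5,6,7,8,9,10,12,14}
((R Δ Q) Δ R) ∖ ((S ∪ P) ∪ (P ∖ S)) = {}

{}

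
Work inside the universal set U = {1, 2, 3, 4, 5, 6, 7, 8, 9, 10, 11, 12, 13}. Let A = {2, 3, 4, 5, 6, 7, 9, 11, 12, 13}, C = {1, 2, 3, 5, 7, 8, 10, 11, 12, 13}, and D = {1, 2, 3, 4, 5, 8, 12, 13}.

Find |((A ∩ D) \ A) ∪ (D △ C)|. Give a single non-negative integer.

4

A ∩ D = {2, 3, 4, 5, 12, 13}
(A ∩ D) \ A = {}
D △ C = {4, 7, 10, 11}
((A ∩ D) \ A) ∪ (D △ C) = {4, 7, 10, 11}
|((A ∩ D) \ A) ∪ (D △ C)| = 4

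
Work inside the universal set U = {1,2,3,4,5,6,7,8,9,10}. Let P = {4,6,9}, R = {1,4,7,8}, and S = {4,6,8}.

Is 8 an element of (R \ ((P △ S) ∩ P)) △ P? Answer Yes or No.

Yes

8 ∉ P and 8 ∈ S, so 8 ∈ P △ S
8 ∈ (P △ S) and 8 ∉ P, so 8 ∉ (P △ S) ∩ P
8 ∈ R and 8 ∉ ((P △ S) ∩ P), so 8 ∈ R \ ((P △ S) ∩ P)
8 ∈ (R \ ((P △ S) ∩ P)) and 8 ∉ P, so 8 ∈ (R \ ((P △ S) ∩ P)) △ P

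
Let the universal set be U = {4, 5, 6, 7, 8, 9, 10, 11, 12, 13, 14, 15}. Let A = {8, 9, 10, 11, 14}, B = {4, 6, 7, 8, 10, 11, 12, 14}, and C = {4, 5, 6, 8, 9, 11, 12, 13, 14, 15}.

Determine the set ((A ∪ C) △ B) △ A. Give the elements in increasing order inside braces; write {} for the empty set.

A ∪ C = {4, 5, 6, 8, 9, 10, 11, 12, 13, 14, 15}
(A ∪ C) △ B = {5, 7, 9, 13, 15}
((A ∪ C) △ B) △ A = {5, 7, 8, 10, 11, 13, 14, 15}

{5, 7, 8, 10, 11, 13, 14, 15}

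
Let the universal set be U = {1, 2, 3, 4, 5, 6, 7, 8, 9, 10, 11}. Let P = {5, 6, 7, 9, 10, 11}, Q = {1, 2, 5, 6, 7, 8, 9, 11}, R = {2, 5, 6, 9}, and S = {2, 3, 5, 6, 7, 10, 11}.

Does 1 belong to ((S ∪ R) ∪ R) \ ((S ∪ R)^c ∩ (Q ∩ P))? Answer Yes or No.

No

1 ∉ S and 1 ∉ R, so 1 ∉ S ∪ R
1 ∉ (S ∪ R) and 1 ∉ R, so 1 ∉ (S ∪ R) ∪ R
1 ∉ S and 1 ∉ R, so 1 ∉ S ∪ R
1 ∈ (S ∪ R)^c since 1 ∉ (S ∪ R)
1 ∈ Q and 1 ∉ P, so 1 ∉ Q ∩ P
1 ∈ (S ∪ R)^c and 1 ∉ (Q ∩ P), so 1 ∉ (S ∪ R)^c ∩ (Q ∩ P)
1 ∉ ((S ∪ R) ∪ R) and 1 ∉ ((S ∪ R)^c ∩ (Q ∩ P)), so 1 ∉ ((S ∪ R) ∪ R) \ ((S ∪ R)^c ∩ (Q ∩ P))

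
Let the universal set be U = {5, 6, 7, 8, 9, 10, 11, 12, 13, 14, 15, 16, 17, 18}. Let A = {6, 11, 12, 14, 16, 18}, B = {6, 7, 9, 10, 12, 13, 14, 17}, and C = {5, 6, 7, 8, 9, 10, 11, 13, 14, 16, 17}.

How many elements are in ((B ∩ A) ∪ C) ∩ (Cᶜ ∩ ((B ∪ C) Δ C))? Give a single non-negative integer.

B ∩ A = {6, 12, 14}
(B ∩ A) ∪ C = {5, 6, 7, 8, 9, 10, 11, 12, 13, 14, 16, 17}
Cᶜ = {12, 15, 18}
B ∪ C = {5, 6, 7, 8, 9, 10, 11, 12, 13, 14, 16, 17}
(B ∪ C) Δ C = {12}
Cᶜ ∩ ((B ∪ C) Δ C) = {12}
((B ∩ A) ∪ C) ∩ (Cᶜ ∩ ((B ∪ C) Δ C)) = {12}
|((B ∩ A) ∪ C) ∩ (Cᶜ ∩ ((B ∪ C) Δ C))| = 1

1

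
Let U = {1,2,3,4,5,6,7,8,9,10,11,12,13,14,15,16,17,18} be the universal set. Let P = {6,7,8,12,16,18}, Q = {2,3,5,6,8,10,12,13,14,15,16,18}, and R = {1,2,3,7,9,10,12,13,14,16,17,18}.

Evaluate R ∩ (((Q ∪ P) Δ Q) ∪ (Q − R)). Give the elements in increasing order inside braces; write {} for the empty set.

{7}

Q ∪ P = {2,3,5,6,7,8,10,12,13,14,15,16,18}
(Q ∪ P) Δ Q = {7}
Q − R = {5,6,8,15}
((Q ∪ P) Δ Q) ∪ (Q − R) = {5,6,7,8,15}
R ∩ (((Q ∪ P) Δ Q) ∪ (Q − R)) = {7}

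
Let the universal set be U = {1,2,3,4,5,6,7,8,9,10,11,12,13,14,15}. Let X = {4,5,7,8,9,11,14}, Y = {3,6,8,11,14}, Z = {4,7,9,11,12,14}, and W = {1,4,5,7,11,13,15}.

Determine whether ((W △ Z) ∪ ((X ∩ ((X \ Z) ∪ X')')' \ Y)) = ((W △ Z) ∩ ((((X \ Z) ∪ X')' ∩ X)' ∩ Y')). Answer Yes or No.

W △ Z = {1,5,9,12,13,14,15}
X \ Z = {5,8}
X' = {1,2,3,6,10,12,13,15}
(X \ Z) ∪ X' = {1,2,3,5,6,8,10,12,13,15}
((X \ Z) ∪ X')' = {4,7,9,11,14}
X ∩ ((X \ Z) ∪ X')' = {4,7,9,11,14}
(X ∩ ((X \ Z) ∪ X')')' = {1,2,3,5,6,8,10,12,13,15}
(X ∩ ((X \ Z) ∪ X')')' \ Y = {1,2,5,10,12,13,15}
(W △ Z) ∪ ((X ∩ ((X \ Z) ∪ X')')' \ Y) = {1,2,5,9,10,12,13,14,15}
((X \ Z) ∪ X')' ∩ X = {4,7,9,11,14}
(((X \ Z) ∪ X')' ∩ X)' = {1,2,3,5,6,8,10,12,13,15}
Y' = {1,2,4,5,7,9,10,12,13,15}
(((X \ Z) ∪ X')' ∩ X)' ∩ Y' = {1,2,5,10,12,13,15}
(W △ Z) ∩ ((((X \ Z) ∪ X')' ∩ X)' ∩ Y') = {1,5,12,13,15}
2 ∈ (W △ Z) ∪ ((X ∩ ((X \ Z) ∪ X')')' \ Y) but 2 ∉ (W △ Z) ∩ ((((X \ Z) ∪ X')' ∩ X)' ∩ Y'), so they differ.

No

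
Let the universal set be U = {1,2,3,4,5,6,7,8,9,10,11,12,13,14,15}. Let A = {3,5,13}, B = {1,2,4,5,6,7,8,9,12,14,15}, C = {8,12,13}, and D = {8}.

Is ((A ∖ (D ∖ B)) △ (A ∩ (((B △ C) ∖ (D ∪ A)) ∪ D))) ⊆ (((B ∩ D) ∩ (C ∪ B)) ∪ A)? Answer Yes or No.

Yes

D ∖ B = {}
A ∖ (D ∖ B) = {3,5,13}
B △ C = {1,2,4,5,6,7,9,13,14,15}
D ∪ A = {3,5,8,13}
(B △ C) ∖ (D ∪ A) = {1,2,4,6,7,9,14,15}
((B △ C) ∖ (D ∪ A)) ∪ D = {1,2,4,6,7,8,9,14,15}
A ∩ (((B △ C) ∖ (D ∪ A)) ∪ D) = {}
(A ∖ (D ∖ B)) △ (A ∩ (((B △ C) ∖ (D ∪ A)) ∪ D)) = {3,5,13}
B ∩ D = {8}
C ∪ B = {1,2,4,5,6,7,8,9,12,13,14,15}
(B ∩ D) ∩ (C ∪ B) = {8}
((B ∩ D) ∩ (C ∪ B)) ∪ A = {3,5,8,13}
Every element of {3,5,13} is in {3,5,8,13}, so (A ∖ (D ∖ B)) △ (A ∩ (((B △ C) ∖ (D ∪ A)) ∪ D)) ⊆ ((B ∩ D) ∩ (C ∪ B)) ∪ A.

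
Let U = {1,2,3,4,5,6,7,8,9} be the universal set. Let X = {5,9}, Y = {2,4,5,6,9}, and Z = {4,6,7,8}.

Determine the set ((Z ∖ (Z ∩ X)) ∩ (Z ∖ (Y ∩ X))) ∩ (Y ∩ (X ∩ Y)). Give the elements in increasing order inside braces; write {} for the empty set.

{}

Z ∩ X = {}
Z ∖ (Z ∩ X) = {4,6,7,8}
Y ∩ X = {5,9}
Z ∖ (Y ∩ X) = {4,6,7,8}
(Z ∖ (Z ∩ X)) ∩ (Z ∖ (Y ∩ X)) = {4,6,7,8}
X ∩ Y = {5,9}
Y ∩ (X ∩ Y) = {5,9}
((Z ∖ (Z ∩ X)) ∩ (Z ∖ (Y ∩ X))) ∩ (Y ∩ (X ∩ Y)) = {}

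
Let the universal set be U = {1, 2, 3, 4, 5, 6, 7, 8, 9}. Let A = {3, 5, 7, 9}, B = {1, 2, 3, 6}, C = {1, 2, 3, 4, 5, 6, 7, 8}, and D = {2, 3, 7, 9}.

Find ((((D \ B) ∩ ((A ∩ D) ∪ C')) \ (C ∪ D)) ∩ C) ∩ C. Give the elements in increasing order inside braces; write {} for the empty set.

D \ B = {7, 9}
A ∩ D = {3, 7, 9}
C' = {9}
(A ∩ D) ∪ C' = {3, 7, 9}
(D \ B) ∩ ((A ∩ D) ∪ C') = {7, 9}
C ∪ D = {1, 2, 3, 4, 5, 6, 7, 8, 9}
((D \ B) ∩ ((A ∩ D) ∪ C')) \ (C ∪ D) = {}
(((D \ B) ∩ ((A ∩ D) ∪ C')) \ (C ∪ D)) ∩ C = {}
((((D \ B) ∩ ((A ∩ D) ∪ C')) \ (C ∪ D)) ∩ C) ∩ C = {}

{}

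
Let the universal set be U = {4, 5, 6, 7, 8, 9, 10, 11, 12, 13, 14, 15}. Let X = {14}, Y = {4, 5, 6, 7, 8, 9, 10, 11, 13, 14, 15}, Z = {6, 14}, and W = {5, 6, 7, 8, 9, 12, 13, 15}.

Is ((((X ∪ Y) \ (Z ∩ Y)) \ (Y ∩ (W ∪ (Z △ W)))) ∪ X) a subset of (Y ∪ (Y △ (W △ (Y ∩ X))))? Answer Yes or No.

Yes

X ∪ Y = {4, 5, 6, 7, 8, 9, 10, 11, 13, 14, 15}
Z ∩ Y = {6, 14}
(X ∪ Y) \ (Z ∩ Y) = {4, 5, 7, 8, 9, 10, 11, 13, 15}
Z △ W = {5, 7, 8, 9, 12, 13, 14, 15}
W ∪ (Z △ W) = {5, 6, 7, 8, 9, 12, 13, 14, 15}
Y ∩ (W ∪ (Z △ W)) = {5, 6, 7, 8, 9, 13, 14, 15}
((X ∪ Y) \ (Z ∩ Y)) \ (Y ∩ (W ∪ (Z △ W))) = {4, 10, 11}
(((X ∪ Y) \ (Z ∩ Y)) \ (Y ∩ (W ∪ (Z △ W)))) ∪ X = {4, 10, 11, 14}
Y ∩ X = {14}
W △ (Y ∩ X) = {5, 6, 7, 8, 9, 12, 13, 14, 15}
Y △ (W △ (Y ∩ X)) = {4, 10, 11, 12}
Y ∪ (Y △ (W △ (Y ∩ X))) = {4, 5, 6, 7, 8, 9, 10, 11, 12, 13, 14, 15}
Every element of {4, 10, 11, 14} is in {4, 5, 6, 7, 8, 9, 10, 11, 12, 13, 14, 15}, so (((X ∪ Y) \ (Z ∩ Y)) \ (Y ∩ (W ∪ (Z △ W)))) ∪ X ⊆ Y ∪ (Y △ (W △ (Y ∩ X))).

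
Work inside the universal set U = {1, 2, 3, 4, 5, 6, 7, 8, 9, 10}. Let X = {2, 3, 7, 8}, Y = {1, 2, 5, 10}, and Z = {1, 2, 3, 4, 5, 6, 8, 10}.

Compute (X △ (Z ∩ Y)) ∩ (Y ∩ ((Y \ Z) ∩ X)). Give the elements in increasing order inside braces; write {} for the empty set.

Z ∩ Y = {1, 2, 5, 10}
X △ (Z ∩ Y) = {1, 3, 5, 7, 8, 10}
Y \ Z = {}
(Y \ Z) ∩ X = {}
Y ∩ ((Y \ Z) ∩ X) = {}
(X △ (Z ∩ Y)) ∩ (Y ∩ ((Y \ Z) ∩ X)) = {}

{}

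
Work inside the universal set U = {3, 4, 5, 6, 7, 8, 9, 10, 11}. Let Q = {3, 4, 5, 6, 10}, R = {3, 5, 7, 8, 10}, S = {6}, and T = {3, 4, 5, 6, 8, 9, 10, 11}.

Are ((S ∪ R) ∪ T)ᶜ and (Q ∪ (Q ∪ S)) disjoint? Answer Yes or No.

S ∪ R = {3, 5, 6, 7, 8, 10}
(S ∪ R) ∪ T = {3, 4, 5, 6, 7, 8, 9, 10, 11}
((S ∪ R) ∪ T)ᶜ = {}
Q ∪ S = {3, 4, 5, 6, 10}
Q ∪ (Q ∪ S) = {3, 4, 5, 6, 10}
{} and {3, 4, 5, 6, 10} share no elements.

Yes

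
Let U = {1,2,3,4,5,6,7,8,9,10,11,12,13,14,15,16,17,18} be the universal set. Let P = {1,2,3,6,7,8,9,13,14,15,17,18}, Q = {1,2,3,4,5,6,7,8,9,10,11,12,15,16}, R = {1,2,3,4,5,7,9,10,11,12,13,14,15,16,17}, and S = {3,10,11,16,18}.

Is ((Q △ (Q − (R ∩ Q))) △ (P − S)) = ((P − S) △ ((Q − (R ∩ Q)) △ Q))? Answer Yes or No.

Yes

R ∩ Q = {1,2,3,4,5,7,9,10,11,12,15,16}
Q − (R ∩ Q) = {6,8}
Q △ (Q − (R ∩ Q)) = {1,2,3,4,5,7,9,10,11,12,15,16}
P − S = {1,2,6,7,8,9,13,14,15,17}
(Q △ (Q − (R ∩ Q))) △ (P − S) = {3,4,5,6,8,10,11,12,13,14,16,17}
(Q − (R ∩ Q)) △ Q = {1,2,3,4,5,7,9,10,11,12,15,16}
(P − S) △ ((Q − (R ∩ Q)) △ Q) = {3,4,5,6,8,10,11,12,13,14,16,17}
Both equal {3,4,5,6,8,10,11,12,13,14,16,17}, so (Q △ (Q − (R ∩ Q))) △ (P − S) = (P − S) △ ((Q − (R ∩ Q)) △ Q).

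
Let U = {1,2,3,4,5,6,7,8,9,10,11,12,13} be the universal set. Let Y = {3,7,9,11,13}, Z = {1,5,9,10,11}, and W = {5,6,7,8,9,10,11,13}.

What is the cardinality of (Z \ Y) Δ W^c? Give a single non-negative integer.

Z \ Y = {1,5,10}
W^c = {1,2,3,4,12}
(Z \ Y) Δ W^c = {2,3,4,5,10,12}
|(Z \ Y) Δ W^c| = 6

6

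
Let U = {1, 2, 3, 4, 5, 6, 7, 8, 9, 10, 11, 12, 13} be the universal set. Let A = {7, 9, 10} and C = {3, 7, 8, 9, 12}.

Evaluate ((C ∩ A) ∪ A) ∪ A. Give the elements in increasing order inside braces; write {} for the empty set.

C ∩ A = {7, 9}
(C ∩ A) ∪ A = {7, 9, 10}
((C ∩ A) ∪ A) ∪ A = {7, 9, 10}

{7, 9, 10}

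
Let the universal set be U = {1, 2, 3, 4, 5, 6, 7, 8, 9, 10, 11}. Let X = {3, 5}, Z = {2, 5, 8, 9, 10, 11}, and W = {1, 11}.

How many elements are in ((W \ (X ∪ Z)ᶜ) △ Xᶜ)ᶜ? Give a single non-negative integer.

X ∪ Z = {2, 3, 5, 8, 9, 10, 11}
(X ∪ Z)ᶜ = {1, 4, 6, 7}
W \ (X ∪ Z)ᶜ = {11}
Xᶜ = {1, 2, 4, 6, 7, 8, 9, 10, 11}
(W \ (X ∪ Z)ᶜ) △ Xᶜ = {1, 2, 4, 6, 7, 8, 9, 10}
((W \ (X ∪ Z)ᶜ) △ Xᶜ)ᶜ = {3, 5, 11}
|((W \ (X ∪ Z)ᶜ) △ Xᶜ)ᶜ| = 3

3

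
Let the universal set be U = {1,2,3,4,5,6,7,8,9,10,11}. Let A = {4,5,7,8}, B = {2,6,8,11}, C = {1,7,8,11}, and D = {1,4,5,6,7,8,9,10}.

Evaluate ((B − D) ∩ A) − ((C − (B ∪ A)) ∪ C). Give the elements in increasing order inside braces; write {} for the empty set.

{}

B − D = {2,11}
(B − D) ∩ A = {}
B ∪ A = {2,4,5,6,7,8,11}
C − (B ∪ A) = {1}
(C − (B ∪ A)) ∪ C = {1,7,8,11}
((B − D) ∩ A) − ((C − (B ∪ A)) ∪ C) = {}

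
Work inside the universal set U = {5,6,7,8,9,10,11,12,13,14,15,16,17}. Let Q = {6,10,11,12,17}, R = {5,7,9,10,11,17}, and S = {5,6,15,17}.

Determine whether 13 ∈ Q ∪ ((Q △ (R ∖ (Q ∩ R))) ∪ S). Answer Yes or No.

No

13 ∉ Q and 13 ∉ R, so 13 ∉ Q ∩ R
13 ∉ R and 13 ∉ (Q ∩ R), so 13 ∉ R ∖ (Q ∩ R)
13 ∉ Q and 13 ∉ (R ∖ (Q ∩ R)), so 13 ∉ Q △ (R ∖ (Q ∩ R))
13 ∉ (Q △ (R ∖ (Q ∩ R))) and 13 ∉ S, so 13 ∉ (Q △ (R ∖ (Q ∩ R))) ∪ S
13 ∉ Q and 13 ∉ ((Q △ (R ∖ (Q ∩ R))) ∪ S), so 13 ∉ Q ∪ ((Q △ (R ∖ (Q ∩ R))) ∪ S)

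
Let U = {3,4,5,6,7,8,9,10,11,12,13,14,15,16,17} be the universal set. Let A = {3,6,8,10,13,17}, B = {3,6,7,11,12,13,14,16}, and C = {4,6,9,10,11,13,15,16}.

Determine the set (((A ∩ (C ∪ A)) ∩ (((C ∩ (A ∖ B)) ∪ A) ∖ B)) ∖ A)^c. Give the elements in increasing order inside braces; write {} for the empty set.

{3,4,5,6,7,8,9,10,11,12,13,14,15,16,17}

C ∪ A = {3,4,6,8,9,10,11,13,15,16,17}
A ∩ (C ∪ A) = {3,6,8,10,13,17}
A ∖ B = {8,10,17}
C ∩ (A ∖ B) = {10}
(C ∩ (A ∖ B)) ∪ A = {3,6,8,10,13,17}
((C ∩ (A ∖ B)) ∪ A) ∖ B = {8,10,17}
(A ∩ (C ∪ A)) ∩ (((C ∩ (A ∖ B)) ∪ A) ∖ B) = {8,10,17}
((A ∩ (C ∪ A)) ∩ (((C ∩ (A ∖ B)) ∪ A) ∖ B)) ∖ A = {}
(((A ∩ (C ∪ A)) ∩ (((C ∩ (A ∖ B)) ∪ A) ∖ B)) ∖ A)^c = {3,4,5,6,7,8,9,10,11,12,13,14,15,16,17}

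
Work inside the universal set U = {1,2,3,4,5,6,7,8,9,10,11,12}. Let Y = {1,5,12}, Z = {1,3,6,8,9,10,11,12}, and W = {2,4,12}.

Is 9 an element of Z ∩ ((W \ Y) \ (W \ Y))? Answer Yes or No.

9 ∉ W and 9 ∉ Y, so 9 ∉ W \ Y
9 ∉ W and 9 ∉ Y, so 9 ∉ W \ Y
9 ∉ (W \ Y) and 9 ∉ (W \ Y), so 9 ∉ (W \ Y) \ (W \ Y)
9 ∈ Z and 9 ∉ ((W \ Y) \ (W \ Y)), so 9 ∉ Z ∩ ((W \ Y) \ (W \ Y))

No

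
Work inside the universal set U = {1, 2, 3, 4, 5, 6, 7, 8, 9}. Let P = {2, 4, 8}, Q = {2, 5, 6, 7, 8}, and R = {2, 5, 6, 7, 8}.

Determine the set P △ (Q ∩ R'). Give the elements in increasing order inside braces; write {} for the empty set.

R' = {1, 3, 4, 9}
Q ∩ R' = {}
P △ (Q ∩ R') = {2, 4, 8}

{2, 4, 8}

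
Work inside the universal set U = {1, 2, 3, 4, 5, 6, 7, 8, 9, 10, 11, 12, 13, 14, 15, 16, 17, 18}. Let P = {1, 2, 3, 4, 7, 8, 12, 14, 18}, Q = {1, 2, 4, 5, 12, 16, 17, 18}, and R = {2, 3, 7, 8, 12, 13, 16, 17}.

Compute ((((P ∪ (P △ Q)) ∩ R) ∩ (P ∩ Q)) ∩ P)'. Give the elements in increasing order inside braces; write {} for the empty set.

P △ Q = {3, 5, 7, 8, 14, 16, 17}
P ∪ (P △ Q) = {1, 2, 3, 4, 5, 7, 8, 12, 14, 16, 17, 18}
(P ∪ (P △ Q)) ∩ R = {2, 3, 7, 8, 12, 16, 17}
P ∩ Q = {1, 2, 4, 12, 18}
((P ∪ (P △ Q)) ∩ R) ∩ (P ∩ Q) = {2, 12}
(((P ∪ (P △ Q)) ∩ R) ∩ (P ∩ Q)) ∩ P = {2, 12}
((((P ∪ (P △ Q)) ∩ R) ∩ (P ∩ Q)) ∩ P)' = {1, 3, 4, 5, 6, 7, 8, 9, 10, 11, 13, 14, 15, 16, 17, 18}

{1, 3, 4, 5, 6, 7, 8, 9, 10, 11, 13, 14, 15, 16, 17, 18}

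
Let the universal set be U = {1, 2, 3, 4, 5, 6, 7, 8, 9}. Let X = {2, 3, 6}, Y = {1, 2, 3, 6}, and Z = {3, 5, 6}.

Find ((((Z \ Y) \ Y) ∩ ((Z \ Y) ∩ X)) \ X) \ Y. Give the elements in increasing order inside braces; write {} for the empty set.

{}

Z \ Y = {5}
(Z \ Y) \ Y = {5}
(Z \ Y) ∩ X = {}
((Z \ Y) \ Y) ∩ ((Z \ Y) ∩ X) = {}
(((Z \ Y) \ Y) ∩ ((Z \ Y) ∩ X)) \ X = {}
((((Z \ Y) \ Y) ∩ ((Z \ Y) ∩ X)) \ X) \ Y = {}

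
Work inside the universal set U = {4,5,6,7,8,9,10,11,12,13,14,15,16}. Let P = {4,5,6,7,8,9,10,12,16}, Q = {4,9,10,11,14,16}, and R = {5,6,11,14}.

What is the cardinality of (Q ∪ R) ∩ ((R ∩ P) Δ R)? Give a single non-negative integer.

2

Q ∪ R = {4,5,6,9,10,11,14,16}
R ∩ P = {5,6}
(R ∩ P) Δ R = {11,14}
(Q ∪ R) ∩ ((R ∩ P) Δ R) = {11,14}
|(Q ∪ R) ∩ ((R ∩ P) Δ R)| = 2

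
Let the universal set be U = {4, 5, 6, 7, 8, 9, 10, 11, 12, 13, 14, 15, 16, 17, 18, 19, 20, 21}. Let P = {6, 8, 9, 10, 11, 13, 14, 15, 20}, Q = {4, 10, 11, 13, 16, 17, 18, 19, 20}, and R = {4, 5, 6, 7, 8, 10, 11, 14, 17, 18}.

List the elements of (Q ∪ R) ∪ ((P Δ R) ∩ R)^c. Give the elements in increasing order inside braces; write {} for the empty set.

{4, 5, 6, 7, 8, 9, 10, 11, 12, 13, 14, 15, 16, 17, 18, 19, 20, 21}

Q ∪ R = {4, 5, 6, 7, 8, 10, 11, 13, 14, 16, 17, 18, 19, 20}
P Δ R = {4, 5, 7, 9, 13, 15, 17, 18, 20}
(P Δ R) ∩ R = {4, 5, 7, 17, 18}
((P Δ R) ∩ R)^c = {6, 8, 9, 10, 11, 12, 13, 14, 15, 16, 19, 20, 21}
(Q ∪ R) ∪ ((P Δ R) ∩ R)^c = {4, 5, 6, 7, 8, 9, 10, 11, 12, 13, 14, 15, 16, 17, 18, 19, 20, 21}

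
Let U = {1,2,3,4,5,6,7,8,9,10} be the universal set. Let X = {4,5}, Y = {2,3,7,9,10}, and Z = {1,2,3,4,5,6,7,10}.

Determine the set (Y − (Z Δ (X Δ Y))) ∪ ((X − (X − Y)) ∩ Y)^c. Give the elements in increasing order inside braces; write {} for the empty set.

X Δ Y = {2,3,4,5,7,9,10}
Z Δ (X Δ Y) = {1,6,9}
Y − (Z Δ (X Δ Y)) = {2,3,7,10}
X − Y = {4,5}
X − (X − Y) = {}
(X − (X − Y)) ∩ Y = {}
((X − (X − Y)) ∩ Y)^c = {1,2,3,4,5,6,7,8,9,10}
(Y − (Z Δ (X Δ Y))) ∪ ((X − (X − Y)) ∩ Y)^c = {1,2,3,4,5,6,7,8,9,10}

{1,2,3,4,5,6,7,8,9,10}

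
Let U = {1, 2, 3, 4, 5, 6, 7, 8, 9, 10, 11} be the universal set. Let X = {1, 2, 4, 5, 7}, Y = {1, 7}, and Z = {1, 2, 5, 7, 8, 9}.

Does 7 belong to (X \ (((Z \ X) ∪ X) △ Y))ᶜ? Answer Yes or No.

7 ∈ Z and 7 ∈ X, so 7 ∉ Z \ X
7 ∉ (Z \ X) and 7 ∈ X, so 7 ∈ (Z \ X) ∪ X
7 ∈ ((Z \ X) ∪ X) and 7 ∈ Y, so 7 ∉ ((Z \ X) ∪ X) △ Y
7 ∈ X and 7 ∉ (((Z \ X) ∪ X) △ Y), so 7 ∈ X \ (((Z \ X) ∪ X) △ Y)
7 ∉ (X \ (((Z \ X) ∪ X) △ Y))ᶜ since 7 ∈ (X \ (((Z \ X) ∪ X) △ Y))

No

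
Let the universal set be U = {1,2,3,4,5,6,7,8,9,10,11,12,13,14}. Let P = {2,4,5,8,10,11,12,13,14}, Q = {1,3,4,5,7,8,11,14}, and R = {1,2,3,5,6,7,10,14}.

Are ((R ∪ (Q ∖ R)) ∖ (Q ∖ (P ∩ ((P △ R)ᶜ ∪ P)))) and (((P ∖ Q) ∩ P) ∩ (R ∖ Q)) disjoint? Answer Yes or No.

Q ∖ R = {4,8,11}
R ∪ (Q ∖ R) = {1,2,3,4,5,6,7,8,10,11,14}
P △ R = {1,3,4,6,7,8,11,12,13}
(P △ R)ᶜ = {2,5,9,10,14}
(P △ R)ᶜ ∪ P = {2,4,5,8,9,10,11,12,13,14}
P ∩ ((P △ R)ᶜ ∪ P) = {2,4,5,8,10,11,12,13,14}
Q ∖ (P ∩ ((P △ R)ᶜ ∪ P)) = {1,3,7}
(R ∪ (Q ∖ R)) ∖ (Q ∖ (P ∩ ((P △ R)ᶜ ∪ P))) = {2,4,5,6,8,10,11,14}
P ∖ Q = {2,10,12,13}
(P ∖ Q) ∩ P = {2,10,12,13}
R ∖ Q = {2,6,10}
((P ∖ Q) ∩ P) ∩ (R ∖ Q) = {2,10}
2 lies in both, so they are not disjoint.

No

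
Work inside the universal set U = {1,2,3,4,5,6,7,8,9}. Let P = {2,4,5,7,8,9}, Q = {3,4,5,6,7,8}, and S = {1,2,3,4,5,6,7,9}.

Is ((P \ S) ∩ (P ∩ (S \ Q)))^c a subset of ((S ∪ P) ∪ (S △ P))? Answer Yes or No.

P \ S = {8}
S \ Q = {1,2,9}
P ∩ (S \ Q) = {2,9}
(P \ S) ∩ (P ∩ (S \ Q)) = {}
((P \ S) ∩ (P ∩ (S \ Q)))^c = {1,2,3,4,5,6,7,8,9}
S ∪ P = {1,2,3,4,5,6,7,8,9}
S △ P = {1,3,6,8}
(S ∪ P) ∪ (S △ P) = {1,2,3,4,5,6,7,8,9}
Every element of {1,2,3,4,5,6,7,8,9} is in {1,2,3,4,5,6,7,8,9}, so ((P \ S) ∩ (P ∩ (S \ Q)))^c ⊆ (S ∪ P) ∪ (S △ P).

Yes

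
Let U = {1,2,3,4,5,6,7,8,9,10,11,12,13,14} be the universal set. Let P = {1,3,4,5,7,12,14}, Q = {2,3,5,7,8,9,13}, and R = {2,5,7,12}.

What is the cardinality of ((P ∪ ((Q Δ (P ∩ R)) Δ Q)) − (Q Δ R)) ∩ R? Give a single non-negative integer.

P ∩ R = {5,7,12}
Q Δ (P ∩ R) = {2,3,8,9,12,13}
(Q Δ (P ∩ R)) Δ Q = {5,7,12}
P ∪ ((Q Δ (P ∩ R)) Δ Q) = {1,3,4,5,7,12,14}
Q Δ R = {3,8,9,12,13}
(P ∪ ((Q Δ (P ∩ R)) Δ Q)) − (Q Δ R) = {1,4,5,7,14}
((P ∪ ((Q Δ (P ∩ R)) Δ Q)) − (Q Δ R)) ∩ R = {5,7}
|((P ∪ ((Q Δ (P ∩ R)) Δ Q)) − (Q Δ R)) ∩ R| = 2

2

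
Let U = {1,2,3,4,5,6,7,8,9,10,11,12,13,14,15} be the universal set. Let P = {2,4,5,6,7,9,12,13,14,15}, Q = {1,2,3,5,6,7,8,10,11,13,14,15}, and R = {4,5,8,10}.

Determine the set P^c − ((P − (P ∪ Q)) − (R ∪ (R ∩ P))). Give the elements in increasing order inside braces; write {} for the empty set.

P^c = {1,3,8,10,11}
P ∪ Q = {1,2,3,4,5,6,7,8,9,10,11,12,13,14,15}
P − (P ∪ Q) = {}
R ∩ P = {4,5}
R ∪ (R ∩ P) = {4,5,8,10}
(P − (P ∪ Q)) − (R ∪ (R ∩ P)) = {}
P^c − ((P − (P ∪ Q)) − (R ∪ (R ∩ P))) = {1,3,8,10,11}

{1,3,8,10,11}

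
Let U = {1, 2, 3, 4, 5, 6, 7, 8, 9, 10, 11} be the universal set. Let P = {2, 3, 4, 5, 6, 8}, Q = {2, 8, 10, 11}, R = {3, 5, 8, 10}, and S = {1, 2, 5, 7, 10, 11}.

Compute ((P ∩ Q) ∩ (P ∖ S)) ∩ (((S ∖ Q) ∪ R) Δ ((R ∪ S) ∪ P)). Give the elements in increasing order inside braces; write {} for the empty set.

P ∩ Q = {2, 8}
P ∖ S = {3, 4, 6, 8}
(P ∩ Q) ∩ (P ∖ S) = {8}
S ∖ Q = {1, 5, 7}
(S ∖ Q) ∪ R = {1, 3, 5, 7, 8, 10}
R ∪ S = {1, 2, 3, 5, 7, 8, 10, 11}
(R ∪ S) ∪ P = {1, 2, 3, 4, 5, 6, 7, 8, 10, 11}
((S ∖ Q) ∪ R) Δ ((R ∪ S) ∪ P) = {2, 4, 6, 11}
((P ∩ Q) ∩ (P ∖ S)) ∩ (((S ∖ Q) ∪ R) Δ ((R ∪ S) ∪ P)) = {}

{}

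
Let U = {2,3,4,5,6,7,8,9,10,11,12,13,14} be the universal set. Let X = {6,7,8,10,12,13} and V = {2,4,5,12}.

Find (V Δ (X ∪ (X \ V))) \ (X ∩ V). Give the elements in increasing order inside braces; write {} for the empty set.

X \ V = {6,7,8,10,13}
X ∪ (X \ V) = {6,7,8,10,12,13}
V Δ (X ∪ (X \ V)) = {2,4,5,6,7,8,10,13}
X ∩ V = {12}
(V Δ (X ∪ (X \ V))) \ (X ∩ V) = {2,4,5,6,7,8,10,13}

{2,4,5,6,7,8,10,13}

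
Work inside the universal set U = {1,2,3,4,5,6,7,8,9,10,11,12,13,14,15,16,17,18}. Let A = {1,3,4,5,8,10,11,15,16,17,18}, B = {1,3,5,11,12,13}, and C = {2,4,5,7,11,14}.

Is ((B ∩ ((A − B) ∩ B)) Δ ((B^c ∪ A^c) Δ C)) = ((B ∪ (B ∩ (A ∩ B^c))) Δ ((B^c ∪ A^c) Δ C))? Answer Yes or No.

A − B = {4,8,10,15,16,17,18}
(A − B) ∩ B = {}
B ∩ ((A − B) ∩ B) = {}
B^c = {2,4,6,7,8,9,10,14,15,16,17,18}
A^c = {2,6,7,9,12,13,14}
B^c ∪ A^c = {2,4,6,7,8,9,10,12,13,14,15,16,17,18}
(B^c ∪ A^c) Δ C = {5,6,8,9,10,11,12,13,15,16,17,18}
(B ∩ ((A − B) ∩ B)) Δ ((B^c ∪ A^c) Δ C) = {5,6,8,9,10,11,12,13,15,16,17,18}
A ∩ B^c = {4,8,10,15,16,17,18}
B ∩ (A ∩ B^c) = {}
B ∪ (B ∩ (A ∩ B^c)) = {1,3,5,11,12,13}
(B ∪ (B ∩ (A ∩ B^c))) Δ ((B^c ∪ A^c) Δ C) = {1,3,6,8,9,10,15,16,17,18}
1 ∈ (B ∪ (B ∩ (A ∩ B^c))) Δ ((B^c ∪ A^c) Δ C) but 1 ∉ (B ∩ ((A − B) ∩ B)) Δ ((B^c ∪ A^c) Δ C), so they differ.

No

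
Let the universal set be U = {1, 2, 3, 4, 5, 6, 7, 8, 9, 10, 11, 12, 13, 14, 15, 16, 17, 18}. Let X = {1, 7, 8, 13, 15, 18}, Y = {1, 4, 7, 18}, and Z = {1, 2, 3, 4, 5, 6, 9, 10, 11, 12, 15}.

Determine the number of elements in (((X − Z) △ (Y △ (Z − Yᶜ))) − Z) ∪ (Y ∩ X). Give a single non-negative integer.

5

X − Z = {7, 8, 13, 18}
Yᶜ = {2, 3, 5, 6, 8, 9, 10, 11, 12, 13, 14, 15, 16, 17}
Z − Yᶜ = {1, 4}
Y △ (Z − Yᶜ) = {7, 18}
(X − Z) △ (Y △ (Z − Yᶜ)) = {8, 13}
((X − Z) △ (Y △ (Z − Yᶜ))) − Z = {8, 13}
Y ∩ X = {1, 7, 18}
(((X − Z) △ (Y △ (Z − Yᶜ))) − Z) ∪ (Y ∩ X) = {1, 7, 8, 13, 18}
|(((X − Z) △ (Y △ (Z − Yᶜ))) − Z) ∪ (Y ∩ X)| = 5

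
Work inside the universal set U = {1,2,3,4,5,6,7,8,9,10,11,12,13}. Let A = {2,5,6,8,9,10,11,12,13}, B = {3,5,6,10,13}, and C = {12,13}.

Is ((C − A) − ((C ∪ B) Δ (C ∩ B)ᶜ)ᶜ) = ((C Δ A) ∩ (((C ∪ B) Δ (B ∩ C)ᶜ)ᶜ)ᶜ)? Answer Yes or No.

C − A = {}
C ∪ B = {3,5,6,10,12,13}
C ∩ B = {13}
(C ∩ B)ᶜ = {1,2,3,4,5,6,7,8,9,10,11,12}
(C ∪ B) Δ (C ∩ B)ᶜ = {1,2,4,7,8,9,11,13}
((C ∪ B) Δ (C ∩ B)ᶜ)ᶜ = {3,5,6,10,12}
(C − A) − ((C ∪ B) Δ (C ∩ B)ᶜ)ᶜ = {}
C Δ A = {2,5,6,8,9,10,11}
B ∩ C = {13}
(B ∩ C)ᶜ = {1,2,3,4,5,6,7,8,9,10,11,12}
(C ∪ B) Δ (B ∩ C)ᶜ = {1,2,4,7,8,9,11,13}
((C ∪ B) Δ (B ∩ C)ᶜ)ᶜ = {3,5,6,10,12}
(((C ∪ B) Δ (B ∩ C)ᶜ)ᶜ)ᶜ = {1,2,4,7,8,9,11,13}
(C Δ A) ∩ (((C ∪ B) Δ (B ∩ C)ᶜ)ᶜ)ᶜ = {2,8,9,11}
2 ∈ (C Δ A) ∩ (((C ∪ B) Δ (B ∩ C)ᶜ)ᶜ)ᶜ but 2 ∉ (C − A) − ((C ∪ B) Δ (C ∩ B)ᶜ)ᶜ, so they differ.

No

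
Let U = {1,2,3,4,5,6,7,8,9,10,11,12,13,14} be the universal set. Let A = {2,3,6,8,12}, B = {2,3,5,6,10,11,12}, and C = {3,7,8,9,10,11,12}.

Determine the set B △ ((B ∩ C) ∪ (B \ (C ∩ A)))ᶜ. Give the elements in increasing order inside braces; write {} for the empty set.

B ∩ C = {3,10,11,12}
C ∩ A = {3,8,12}
B \ (C ∩ A) = {2,5,6,10,11}
(B ∩ C) ∪ (B \ (C ∩ A)) = {2,3,5,6,10,11,12}
((B ∩ C) ∪ (B \ (C ∩ A)))ᶜ = {1,4,7,8,9,13,14}
B △ ((B ∩ C) ∪ (B \ (C ∩ A)))ᶜ = {1,2,3,4,5,6,7,8,9,10,11,12,13,14}

{1,2,3,4,5,6,7,8,9,10,11,12,13,14}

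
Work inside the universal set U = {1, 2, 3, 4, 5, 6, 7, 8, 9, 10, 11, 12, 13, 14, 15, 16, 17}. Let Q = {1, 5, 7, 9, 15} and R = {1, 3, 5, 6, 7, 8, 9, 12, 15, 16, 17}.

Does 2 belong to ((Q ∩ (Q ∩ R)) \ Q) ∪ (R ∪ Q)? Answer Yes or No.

No

2 ∉ Q and 2 ∉ R, so 2 ∉ Q ∩ R
2 ∉ Q and 2 ∉ (Q ∩ R), so 2 ∉ Q ∩ (Q ∩ R)
2 ∉ (Q ∩ (Q ∩ R)) and 2 ∉ Q, so 2 ∉ (Q ∩ (Q ∩ R)) \ Q
2 ∉ R and 2 ∉ Q, so 2 ∉ R ∪ Q
2 ∉ ((Q ∩ (Q ∩ R)) \ Q) and 2 ∉ (R ∪ Q), so 2 ∉ ((Q ∩ (Q ∩ R)) \ Q) ∪ (R ∪ Q)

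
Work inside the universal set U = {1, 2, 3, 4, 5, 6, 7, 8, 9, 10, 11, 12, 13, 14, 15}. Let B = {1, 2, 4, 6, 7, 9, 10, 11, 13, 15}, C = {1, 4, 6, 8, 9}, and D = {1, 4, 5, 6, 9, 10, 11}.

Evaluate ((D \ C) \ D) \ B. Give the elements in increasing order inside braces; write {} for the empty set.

{}

D \ C = {5, 10, 11}
(D \ C) \ D = {}
((D \ C) \ D) \ B = {}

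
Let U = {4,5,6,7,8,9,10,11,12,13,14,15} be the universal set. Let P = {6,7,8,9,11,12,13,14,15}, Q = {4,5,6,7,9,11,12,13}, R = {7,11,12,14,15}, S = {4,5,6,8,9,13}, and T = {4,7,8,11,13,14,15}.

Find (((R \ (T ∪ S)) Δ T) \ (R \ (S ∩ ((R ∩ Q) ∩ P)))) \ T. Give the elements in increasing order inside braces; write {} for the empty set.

T ∪ S = {4,5,6,7,8,9,11,13,14,15}
R \ (T ∪ S) = {12}
(R \ (T ∪ S)) Δ T = {4,7,8,11,12,13,14,15}
R ∩ Q = {7,11,12}
(R ∩ Q) ∩ P = {7,11,12}
S ∩ ((R ∩ Q) ∩ P) = {}
R \ (S ∩ ((R ∩ Q) ∩ P)) = {7,11,12,14,15}
((R \ (T ∪ S)) Δ T) \ (R \ (S ∩ ((R ∩ Q) ∩ P))) = {4,8,13}
(((R \ (T ∪ S)) Δ T) \ (R \ (S ∩ ((R ∩ Q) ∩ P)))) \ T = {}

{}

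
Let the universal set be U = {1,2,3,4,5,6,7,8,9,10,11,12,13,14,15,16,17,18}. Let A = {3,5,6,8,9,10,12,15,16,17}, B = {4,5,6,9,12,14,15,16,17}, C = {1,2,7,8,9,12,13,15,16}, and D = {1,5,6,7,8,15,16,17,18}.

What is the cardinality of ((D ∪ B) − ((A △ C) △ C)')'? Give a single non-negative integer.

D ∪ B = {1,4,5,6,7,8,9,12,14,15,16,17,18}
A △ C = {1,2,3,5,6,7,10,13,17}
(A △ C) △ C = {3,5,6,8,9,10,12,15,16,17}
((A △ C) △ C)' = {1,2,4,7,11,13,14,18}
(D ∪ B) − ((A △ C) △ C)' = {5,6,8,9,12,15,16,17}
((D ∪ B) − ((A △ C) △ C)')' = {1,2,3,4,7,10,11,13,14,18}
|((D ∪ B) − ((A △ C) △ C)')'| = 10

10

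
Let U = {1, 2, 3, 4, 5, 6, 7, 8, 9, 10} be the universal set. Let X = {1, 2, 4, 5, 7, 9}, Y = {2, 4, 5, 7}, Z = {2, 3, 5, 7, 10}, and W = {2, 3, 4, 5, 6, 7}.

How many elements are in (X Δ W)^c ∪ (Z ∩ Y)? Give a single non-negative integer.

X Δ W = {1, 3, 6, 9}
(X Δ W)^c = {2, 4, 5, 7, 8, 10}
Z ∩ Y = {2, 5, 7}
(X Δ W)^c ∪ (Z ∩ Y) = {2, 4, 5, 7, 8, 10}
|(X Δ W)^c ∪ (Z ∩ Y)| = 6

6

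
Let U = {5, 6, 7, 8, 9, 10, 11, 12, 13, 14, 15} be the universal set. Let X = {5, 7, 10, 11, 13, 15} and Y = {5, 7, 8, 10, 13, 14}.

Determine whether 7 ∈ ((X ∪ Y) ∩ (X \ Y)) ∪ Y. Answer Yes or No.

7 ∈ X and 7 ∈ Y, so 7 ∈ X ∪ Y
7 ∈ X and 7 ∈ Y, so 7 ∉ X \ Y
7 ∈ (X ∪ Y) and 7 ∉ (X \ Y), so 7 ∉ (X ∪ Y) ∩ (X \ Y)
7 ∉ ((X ∪ Y) ∩ (X \ Y)) and 7 ∈ Y, so 7 ∈ ((X ∪ Y) ∩ (X \ Y)) ∪ Y

Yes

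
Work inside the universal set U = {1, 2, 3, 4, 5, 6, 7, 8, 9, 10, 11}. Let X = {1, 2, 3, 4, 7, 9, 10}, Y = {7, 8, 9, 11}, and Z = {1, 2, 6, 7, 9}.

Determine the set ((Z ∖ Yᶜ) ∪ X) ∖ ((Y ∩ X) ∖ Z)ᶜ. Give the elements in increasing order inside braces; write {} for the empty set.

Yᶜ = {1, 2, 3, 4, 5, 6, 10}
Z ∖ Yᶜ = {7, 9}
(Z ∖ Yᶜ) ∪ X = {1, 2, 3, 4, 7, 9, 10}
Y ∩ X = {7, 9}
(Y ∩ X) ∖ Z = {}
((Y ∩ X) ∖ Z)ᶜ = {1, 2, 3, 4, 5, 6, 7, 8, 9, 10, 11}
((Z ∖ Yᶜ) ∪ X) ∖ ((Y ∩ X) ∖ Z)ᶜ = {}

{}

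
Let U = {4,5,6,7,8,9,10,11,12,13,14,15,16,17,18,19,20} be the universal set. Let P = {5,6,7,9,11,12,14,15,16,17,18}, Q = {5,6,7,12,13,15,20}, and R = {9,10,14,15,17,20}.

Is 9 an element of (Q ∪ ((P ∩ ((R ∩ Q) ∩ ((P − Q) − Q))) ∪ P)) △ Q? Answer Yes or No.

9 ∈ R and 9 ∉ Q, so 9 ∉ R ∩ Q
9 ∈ P and 9 ∉ Q, so 9 ∈ P − Q
9 ∈ (P − Q) and 9 ∉ Q, so 9 ∈ (P − Q) − Q
9 ∉ (R ∩ Q) and 9 ∈ ((P − Q) − Q), so 9 ∉ (R ∩ Q) ∩ ((P − Q) − Q)
9 ∈ P and 9 ∉ ((R ∩ Q) ∩ ((P − Q) − Q)), so 9 ∉ P ∩ ((R ∩ Q) ∩ ((P − Q) − Q))
9 ∉ (P ∩ ((R ∩ Q) ∩ ((P − Q) − Q))) and 9 ∈ P, so 9 ∈ (P ∩ ((R ∩ Q) ∩ ((P − Q) − Q))) ∪ P
9 ∉ Q and 9 ∈ ((P ∩ ((R ∩ Q) ∩ ((P − Q) − Q))) ∪ P), so 9 ∈ Q ∪ ((P ∩ ((R ∩ Q) ∩ ((P − Q) − Q))) ∪ P)
9 ∈ (Q ∪ ((P ∩ ((R ∩ Q) ∩ ((P − Q) − Q))) ∪ P)) and 9 ∉ Q, so 9 ∈ (Q ∪ ((P ∩ ((R ∩ Q) ∩ ((P − Q) − Q))) ∪ P)) △ Q

Yes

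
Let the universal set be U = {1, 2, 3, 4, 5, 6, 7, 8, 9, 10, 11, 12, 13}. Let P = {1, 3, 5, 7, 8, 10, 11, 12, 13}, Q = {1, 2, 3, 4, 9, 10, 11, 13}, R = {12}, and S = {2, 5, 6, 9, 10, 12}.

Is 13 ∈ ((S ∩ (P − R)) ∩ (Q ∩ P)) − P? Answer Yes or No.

No

13 ∈ P and 13 ∉ R, so 13 ∈ P − R
13 ∉ S and 13 ∈ (P − R), so 13 ∉ S ∩ (P − R)
13 ∈ Q and 13 ∈ P, so 13 ∈ Q ∩ P
13 ∉ (S ∩ (P − R)) and 13 ∈ (Q ∩ P), so 13 ∉ (S ∩ (P − R)) ∩ (Q ∩ P)
13 ∉ ((S ∩ (P − R)) ∩ (Q ∩ P)) and 13 ∈ P, so 13 ∉ ((S ∩ (P − R)) ∩ (Q ∩ P)) − P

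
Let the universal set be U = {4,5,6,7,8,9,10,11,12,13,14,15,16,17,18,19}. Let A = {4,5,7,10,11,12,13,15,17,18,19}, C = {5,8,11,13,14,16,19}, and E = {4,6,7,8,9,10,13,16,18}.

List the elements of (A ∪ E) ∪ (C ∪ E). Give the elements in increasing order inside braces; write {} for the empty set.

{4,5,6,7,8,9,10,11,12,13,14,15,16,17,18,19}

A ∪ E = {4,5,6,7,8,9,10,11,12,13,15,16,17,18,19}
C ∪ E = {4,5,6,7,8,9,10,11,13,14,16,18,19}
(A ∪ E) ∪ (C ∪ E) = {4,5,6,7,8,9,10,11,12,13,14,15,16,17,18,19}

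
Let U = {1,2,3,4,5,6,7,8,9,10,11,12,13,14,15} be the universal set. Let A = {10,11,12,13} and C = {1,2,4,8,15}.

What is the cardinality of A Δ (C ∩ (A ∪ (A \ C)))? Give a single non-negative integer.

4

A \ C = {10,11,12,13}
A ∪ (A \ C) = {10,11,12,13}
C ∩ (A ∪ (A \ C)) = {}
A Δ (C ∩ (A ∪ (A \ C))) = {10,11,12,13}
|A Δ (C ∩ (A ∪ (A \ C)))| = 4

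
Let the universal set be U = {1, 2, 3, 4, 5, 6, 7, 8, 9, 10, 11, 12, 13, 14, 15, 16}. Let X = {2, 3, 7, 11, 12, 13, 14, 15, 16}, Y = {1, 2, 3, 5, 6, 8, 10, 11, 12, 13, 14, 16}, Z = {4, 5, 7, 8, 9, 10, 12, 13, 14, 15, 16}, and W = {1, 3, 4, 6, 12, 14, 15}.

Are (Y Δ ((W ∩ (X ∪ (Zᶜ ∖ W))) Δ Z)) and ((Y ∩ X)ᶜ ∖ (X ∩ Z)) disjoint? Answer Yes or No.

Zᶜ = {1, 2, 3, 6, 11}
Zᶜ ∖ W = {2, 11}
X ∪ (Zᶜ ∖ W) = {2, 3, 7, 11, 12, 13, 14, 15, 16}
W ∩ (X ∪ (Zᶜ ∖ W)) = {3, 12, 14, 15}
(W ∩ (X ∪ (Zᶜ ∖ W))) Δ Z = {3, 4, 5, 7, 8, 9, 10, 13, 16}
Y Δ ((W ∩ (X ∪ (Zᶜ ∖ W))) Δ Z) = {1, 2, 4, 6, 7, 9, 11, 12, 14}
Y ∩ X = {2, 3, 11, 12, 13, 14, 16}
(Y ∩ X)ᶜ = {1, 4, 5, 6, 7, 8, 9, 10, 15}
X ∩ Z = {7, 12, 13, 14, 15, 16}
(Y ∩ X)ᶜ ∖ (X ∩ Z) = {1, 4, 5, 6, 8, 9, 10}
1 lies in both, so they are not disjoint.

No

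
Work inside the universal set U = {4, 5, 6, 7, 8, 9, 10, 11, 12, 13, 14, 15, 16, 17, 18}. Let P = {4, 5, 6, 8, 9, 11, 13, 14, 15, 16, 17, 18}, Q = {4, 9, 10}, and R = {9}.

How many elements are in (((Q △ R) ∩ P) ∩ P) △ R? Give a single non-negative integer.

Q △ R = {4, 10}
(Q △ R) ∩ P = {4}
((Q △ R) ∩ P) ∩ P = {4}
(((Q △ R) ∩ P) ∩ P) △ R = {4, 9}
|(((Q △ R) ∩ P) ∩ P) △ R| = 2

2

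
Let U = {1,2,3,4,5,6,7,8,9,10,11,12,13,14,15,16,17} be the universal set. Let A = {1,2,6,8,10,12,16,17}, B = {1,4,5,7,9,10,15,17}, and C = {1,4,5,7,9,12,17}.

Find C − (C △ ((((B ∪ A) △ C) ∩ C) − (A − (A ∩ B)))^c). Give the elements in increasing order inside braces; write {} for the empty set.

B ∪ A = {1,2,4,5,6,7,8,9,10,12,15,16,17}
(B ∪ A) △ C = {2,6,8,10,15,16}
((B ∪ A) △ C) ∩ C = {}
A ∩ B = {1,10,17}
A − (A ∩ B) = {2,6,8,12,16}
(((B ∪ A) △ C) ∩ C) − (A − (A ∩ B)) = {}
((((B ∪ A) △ C) ∩ C) − (A − (A ∩ B)))^c = {1,2,3,4,5,6,7,8,9,10,11,12,13,14,15,16,17}
C △ ((((B ∪ A) △ C) ∩ C) − (A − (A ∩ B)))^c = {2,3,6,8,10,11,13,14,15,16}
C − (C △ ((((B ∪ A) △ C) ∩ C) − (A − (A ∩ B)))^c) = {1,4,5,7,9,12,17}

{1,4,5,7,9,12,17}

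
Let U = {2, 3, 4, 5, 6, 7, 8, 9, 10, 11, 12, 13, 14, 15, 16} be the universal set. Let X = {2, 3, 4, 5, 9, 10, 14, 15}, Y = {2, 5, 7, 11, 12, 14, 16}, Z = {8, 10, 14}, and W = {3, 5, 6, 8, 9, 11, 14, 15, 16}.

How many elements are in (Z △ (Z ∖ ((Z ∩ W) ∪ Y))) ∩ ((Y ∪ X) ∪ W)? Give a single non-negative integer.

Z ∩ W = {8, 14}
(Z ∩ W) ∪ Y = {2, 5, 7, 8, 11, 12, 14, 16}
Z ∖ ((Z ∩ W) ∪ Y) = {10}
Z △ (Z ∖ ((Z ∩ W) ∪ Y)) = {8, 14}
Y ∪ X = {2, 3, 4, 5, 7, 9, 10, 11, 12, 14, 15, 16}
(Y ∪ X) ∪ W = {2, 3, 4, 5, 6, 7, 8, 9, 10, 11, 12, 14, 15, 16}
(Z △ (Z ∖ ((Z ∩ W) ∪ Y))) ∩ ((Y ∪ X) ∪ W) = {8, 14}
|(Z △ (Z ∖ ((Z ∩ W) ∪ Y))) ∩ ((Y ∪ X) ∪ W)| = 2

2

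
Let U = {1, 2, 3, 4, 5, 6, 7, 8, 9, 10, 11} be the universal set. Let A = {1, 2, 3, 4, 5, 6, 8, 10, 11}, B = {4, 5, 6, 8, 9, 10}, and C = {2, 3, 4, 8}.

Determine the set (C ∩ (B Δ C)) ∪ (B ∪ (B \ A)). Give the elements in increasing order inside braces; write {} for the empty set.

B Δ C = {2, 3, 5, 6, 9, 10}
C ∩ (B Δ C) = {2, 3}
B \ A = {9}
B ∪ (B \ A) = {4, 5, 6, 8, 9, 10}
(C ∩ (B Δ C)) ∪ (B ∪ (B \ A)) = {2, 3, 4, 5, 6, 8, 9, 10}

{2, 3, 4, 5, 6, 8, 9, 10}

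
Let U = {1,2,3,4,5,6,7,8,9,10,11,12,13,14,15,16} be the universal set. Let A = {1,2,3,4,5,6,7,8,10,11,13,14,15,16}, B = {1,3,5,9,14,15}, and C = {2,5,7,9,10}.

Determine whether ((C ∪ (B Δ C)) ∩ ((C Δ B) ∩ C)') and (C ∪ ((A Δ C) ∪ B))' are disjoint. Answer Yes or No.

B Δ C = {1,2,3,7,10,14,15}
C ∪ (B Δ C) = {1,2,3,5,7,9,10,14,15}
C Δ B = {1,2,3,7,10,14,15}
(C Δ B) ∩ C = {2,7,10}
((C Δ B) ∩ C)' = {1,3,4,5,6,8,9,11,12,13,14,15,16}
(C ∪ (B Δ C)) ∩ ((C Δ B) ∩ C)' = {1,3,5,9,14,15}
A Δ C = {1,3,4,6,8,9,11,13,14,15,16}
(A Δ C) ∪ B = {1,3,4,5,6,8,9,11,13,14,15,16}
C ∪ ((A Δ C) ∪ B) = {1,2,3,4,5,6,7,8,9,10,11,13,14,15,16}
(C ∪ ((A Δ C) ∪ B))' = {12}
{1,3,5,9,14,15} and {12} share no elements.

Yes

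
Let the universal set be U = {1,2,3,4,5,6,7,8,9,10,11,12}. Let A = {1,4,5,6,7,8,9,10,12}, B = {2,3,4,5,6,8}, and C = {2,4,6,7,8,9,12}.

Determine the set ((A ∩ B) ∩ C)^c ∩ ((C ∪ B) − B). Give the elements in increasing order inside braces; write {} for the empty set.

A ∩ B = {4,5,6,8}
(A ∩ B) ∩ C = {4,6,8}
((A ∩ B) ∩ C)^c = {1,2,3,5,7,9,10,11,12}
C ∪ B = {2,3,4,5,6,7,8,9,12}
(C ∪ B) − B = {7,9,12}
((A ∩ B) ∩ C)^c ∩ ((C ∪ B) − B) = {7,9,12}

{7,9,12}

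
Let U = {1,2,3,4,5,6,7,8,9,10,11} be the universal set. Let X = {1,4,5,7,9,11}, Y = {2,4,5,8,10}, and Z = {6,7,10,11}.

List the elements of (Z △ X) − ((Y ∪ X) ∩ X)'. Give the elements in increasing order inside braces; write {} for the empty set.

{1,4,5,9}

Z △ X = {1,4,5,6,9,10}
Y ∪ X = {1,2,4,5,7,8,9,10,11}
(Y ∪ X) ∩ X = {1,4,5,7,9,11}
((Y ∪ X) ∩ X)' = {2,3,6,8,10}
(Z △ X) − ((Y ∪ X) ∩ X)' = {1,4,5,9}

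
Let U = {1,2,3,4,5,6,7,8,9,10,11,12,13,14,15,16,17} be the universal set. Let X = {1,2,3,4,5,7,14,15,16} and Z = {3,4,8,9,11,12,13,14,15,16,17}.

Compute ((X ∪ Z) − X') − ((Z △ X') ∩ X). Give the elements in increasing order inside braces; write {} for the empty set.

X ∪ Z = {1,2,3,4,5,7,8,9,11,12,13,14,15,16,17}
X' = {6,8,9,10,11,12,13,17}
(X ∪ Z) − X' = {1,2,3,4,5,7,14,15,16}
Z △ X' = {3,4,6,10,14,15,16}
(Z △ X') ∩ X = {3,4,14,15,16}
((X ∪ Z) − X') − ((Z △ X') ∩ X) = {1,2,5,7}

{1,2,5,7}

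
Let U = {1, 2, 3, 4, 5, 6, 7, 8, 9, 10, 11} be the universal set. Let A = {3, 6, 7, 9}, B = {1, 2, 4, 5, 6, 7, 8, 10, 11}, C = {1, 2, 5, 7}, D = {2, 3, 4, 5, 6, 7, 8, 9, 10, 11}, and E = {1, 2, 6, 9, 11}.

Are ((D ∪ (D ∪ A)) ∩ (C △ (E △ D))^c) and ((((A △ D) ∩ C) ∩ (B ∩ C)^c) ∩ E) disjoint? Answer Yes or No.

Yes

D ∪ A = {2, 3, 4, 5, 6, 7, 8, 9, 10, 11}
D ∪ (D ∪ A) = {2, 3, 4, 5, 6, 7, 8, 9, 10, 11}
E △ D = {1, 3, 4, 5, 7, 8, 10}
C △ (E △ D) = {2, 3, 4, 8, 10}
(C △ (E △ D))^c = {1, 5, 6, 7, 9, 11}
(D ∪ (D ∪ A)) ∩ (C △ (E △ D))^c = {5, 6, 7, 9, 11}
A △ D = {2, 4, 5, 8, 10, 11}
(A △ D) ∩ C = {2, 5}
B ∩ C = {1, 2, 5, 7}
(B ∩ C)^c = {3, 4, 6, 8, 9, 10, 11}
((A △ D) ∩ C) ∩ (B ∩ C)^c = {}
(((A △ D) ∩ C) ∩ (B ∩ C)^c) ∩ E = {}
{5, 6, 7, 9, 11} and {} share no elements.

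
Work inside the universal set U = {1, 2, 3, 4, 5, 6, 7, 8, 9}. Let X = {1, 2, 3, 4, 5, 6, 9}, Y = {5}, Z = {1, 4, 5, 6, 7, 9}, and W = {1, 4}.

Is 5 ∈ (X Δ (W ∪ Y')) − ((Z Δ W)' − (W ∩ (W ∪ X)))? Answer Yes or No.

5 ∈ Y, so 5 ∉ Y'
5 ∉ W and 5 ∉ Y', so 5 ∉ W ∪ Y'
5 ∈ X and 5 ∉ (W ∪ Y'), so 5 ∈ X Δ (W ∪ Y')
5 ∈ Z and 5 ∉ W, so 5 ∈ Z Δ W
5 ∉ (Z Δ W)' since 5 ∈ (Z Δ W)
5 ∉ W and 5 ∈ X, so 5 ∈ W ∪ X
5 ∉ W and 5 ∈ (W ∪ X), so 5 ∉ W ∩ (W ∪ X)
5 ∉ (Z Δ W)' and 5 ∉ (W ∩ (W ∪ X)), so 5 ∉ (Z Δ W)' − (W ∩ (W ∪ X))
5 ∈ (X Δ (W ∪ Y')) and 5 ∉ ((Z Δ W)' − (W ∩ (W ∪ X))), so 5 ∈ (X Δ (W ∪ Y')) − ((Z Δ W)' − (W ∩ (W ∪ X)))

Yes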